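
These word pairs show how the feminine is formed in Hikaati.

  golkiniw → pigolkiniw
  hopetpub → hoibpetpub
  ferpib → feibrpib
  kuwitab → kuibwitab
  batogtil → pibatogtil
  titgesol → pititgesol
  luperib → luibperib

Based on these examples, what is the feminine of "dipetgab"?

diibpetgab

ferpib and golkiniw both have last vowel 'i' yet inflect differently (feibrpib, pigolkiniw), so the last vowel is not what conditions the rule; the final letter is.
"dipetgab" ends in -b. The stems ending in -b (kuwitab → kuibwitab, ferpib → feibrpib, hopetpub → hoibpetpub) insert -ib- after the first vowel.
The other pattern: stems ending in -l or -w add the prefix pi-.
So dipetgab → diibpetgab.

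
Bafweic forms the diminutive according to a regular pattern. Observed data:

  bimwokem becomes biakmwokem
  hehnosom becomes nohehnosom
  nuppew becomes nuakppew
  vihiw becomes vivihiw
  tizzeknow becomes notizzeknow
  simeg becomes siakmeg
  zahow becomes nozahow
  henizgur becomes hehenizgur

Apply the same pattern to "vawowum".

vavawowum

"vawowum" has last vowel 'u'. The one such stem in the data (henizgur → hehenizgur) repeats the first consonant+vowel as a prefix (as does vihiw), so the same rule applies.
So vawowum → vavawowum.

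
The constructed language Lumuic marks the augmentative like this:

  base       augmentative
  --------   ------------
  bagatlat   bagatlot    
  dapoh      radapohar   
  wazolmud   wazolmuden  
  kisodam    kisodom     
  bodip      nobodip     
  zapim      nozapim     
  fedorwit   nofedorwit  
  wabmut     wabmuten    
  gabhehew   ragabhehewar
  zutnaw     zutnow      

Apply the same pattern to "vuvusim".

novuvusim

bagatlat and wabmut both end in -t yet inflect differently (bagatlot, wabmuten), so the final letter is not what conditions the rule; the last vowel is.
"vuvusim" has last vowel 'i'. The stems whose last vowel is 'i' (bodip → nobodip, fedorwit → nofedorwit, zapim → nozapim) add the prefix no-.
So vuvusim → novuvusim.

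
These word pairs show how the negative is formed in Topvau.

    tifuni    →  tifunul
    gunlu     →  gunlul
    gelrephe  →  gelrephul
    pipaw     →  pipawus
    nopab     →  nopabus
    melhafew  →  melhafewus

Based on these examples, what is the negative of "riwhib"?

gelrephe and melhafew both have last vowel 'e' yet inflect differently (gelrephul, melhafewus), so the last vowel is not what conditions the rule; whether the stem ends in a vowel or a consonant is.
"riwhib" ends in a consonant. The stems ending in a consonant (pipaw → pipawus, nopab → nopabus, melhafew → melhafewus) add -us.
The other pattern: stems ending in a vowel drop the final letter and add -ul.
So riwhib → riwhibus.

riwhibus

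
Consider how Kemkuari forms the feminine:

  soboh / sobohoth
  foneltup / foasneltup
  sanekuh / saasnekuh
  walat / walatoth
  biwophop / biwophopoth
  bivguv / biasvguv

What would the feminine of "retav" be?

foneltup and biwophop both end in -p yet inflect differently (foasneltup, biwophopoth), so the final letter is not what conditions the rule; the last vowel is.
"retav" has last vowel 'a'. The one such stem in the data (walat → walatoth) adds -oth, so the same rule applies.
So retav → retavoth.

retavoth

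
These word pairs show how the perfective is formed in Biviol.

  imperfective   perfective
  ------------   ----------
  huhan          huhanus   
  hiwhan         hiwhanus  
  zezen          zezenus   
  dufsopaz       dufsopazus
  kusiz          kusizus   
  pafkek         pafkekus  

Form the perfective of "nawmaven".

nawmavenus

Every pair shown (huhan → huhanus, hiwhan → hiwhanus, zezen → zezenus, …) follows the same rule: add -us.
So nawmaven → nawmavenus.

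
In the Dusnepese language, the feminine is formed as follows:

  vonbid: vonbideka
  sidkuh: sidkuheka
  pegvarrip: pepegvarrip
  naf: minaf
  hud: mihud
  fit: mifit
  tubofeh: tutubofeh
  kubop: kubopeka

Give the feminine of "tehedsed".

hud and vonbid both end in -d yet inflect differently (mihud, vonbideka), so the final letter is not what conditions the rule; the number of vowels is.
"tehedsed" has 3 vowels. The stems with 3 vowels (pegvarrip → pepegvarrip, tubofeh → tutubofeh) repeat the first consonant+vowel as a prefix.
The other patterns: stems with 1 vowel add the prefix mi-; stems with 2 vowels add -eka.
So tehedsed → tetehedsed.

tetehedsed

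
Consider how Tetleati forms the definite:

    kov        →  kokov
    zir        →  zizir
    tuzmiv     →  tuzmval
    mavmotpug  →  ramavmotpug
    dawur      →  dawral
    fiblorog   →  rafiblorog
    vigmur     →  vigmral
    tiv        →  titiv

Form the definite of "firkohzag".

tiv and tuzmiv both end in -v yet inflect differently (titiv, tuzmval), so the final letter is not what conditions the rule; the number of vowels is.
"firkohzag" has 3 vowels. The stems with 3 vowels (mavmotpug → ramavmotpug, fiblorog → rafiblorog) add the prefix ra-.
The other patterns: stems with 1 vowel repeat the first consonant+vowel as a prefix; stems with 2 vowels delete the last vowel and add -al.
So firkohzag → rafirkohzag.

rafirkohzag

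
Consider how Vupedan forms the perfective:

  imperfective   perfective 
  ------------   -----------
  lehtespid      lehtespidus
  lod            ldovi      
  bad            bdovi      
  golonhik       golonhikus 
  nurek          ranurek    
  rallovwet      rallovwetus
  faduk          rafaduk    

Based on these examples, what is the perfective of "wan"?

wnovi

"wan" has 1 vowel. The stems with 1 vowel (bad → bdovi, lod → ldovi) delete the last vowel and add -ovi.
So wan → wnovi.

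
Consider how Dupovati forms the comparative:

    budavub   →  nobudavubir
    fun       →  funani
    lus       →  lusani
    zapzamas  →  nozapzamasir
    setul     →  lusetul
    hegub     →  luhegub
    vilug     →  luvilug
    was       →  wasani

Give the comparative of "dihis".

lus and zapzamas both end in -s yet inflect differently (lusani, nozapzamasir), so the final letter is not what conditions the rule; the number of vowels is.
"dihis" has 2 vowels. The stems with 2 vowels (vilug → luvilug, hegub → luhegub, setul → lusetul) add the prefix lu-.
The other patterns: stems with 1 vowel add -ani; stems with 3 vowels add no- … -ir around the stem.
So dihis → ludihis.

ludihis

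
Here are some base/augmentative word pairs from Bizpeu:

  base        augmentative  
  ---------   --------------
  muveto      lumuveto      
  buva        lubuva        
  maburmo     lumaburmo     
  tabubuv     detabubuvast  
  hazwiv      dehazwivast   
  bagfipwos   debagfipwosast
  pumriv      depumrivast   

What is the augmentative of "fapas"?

"fapas" ends in a consonant. The stems ending in a consonant (tabubuv → detabubuvast, hazwiv → dehazwivast, bagfipwos → debagfipwosast) add de- … -ast around the stem.
The other pattern: stems ending in a vowel add the prefix lu-.
So fapas → defapasast.

defapasast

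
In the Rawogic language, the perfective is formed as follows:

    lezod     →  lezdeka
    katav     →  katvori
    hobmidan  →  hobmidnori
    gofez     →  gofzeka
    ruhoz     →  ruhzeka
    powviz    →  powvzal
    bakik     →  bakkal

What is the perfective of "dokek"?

powviz and ruhoz both end in -z yet inflect differently (powvzal, ruhzeka), so the final letter is not what conditions the rule; the last vowel is.
"dokek" has last vowel 'e'. The one such stem in the data (gofez → gofzeka) deletes the last vowel and adds -eka (as do ruhoz, lezod), so the same rule applies.
The other patterns: stems whose last vowel is 'a' delete the last vowel and add -ori; stems whose last vowel is 'i' delete the last vowel and add -al.
So dokek → dokkeka.

dokkeka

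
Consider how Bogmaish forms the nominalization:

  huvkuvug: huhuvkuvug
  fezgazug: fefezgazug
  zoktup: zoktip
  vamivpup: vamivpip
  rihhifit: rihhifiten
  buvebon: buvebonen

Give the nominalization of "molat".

molaten

"molat" ends in -t. The one such stem in the data (rihhifit → rihhifiten) adds -en, so the same rule applies.
So molat → molaten.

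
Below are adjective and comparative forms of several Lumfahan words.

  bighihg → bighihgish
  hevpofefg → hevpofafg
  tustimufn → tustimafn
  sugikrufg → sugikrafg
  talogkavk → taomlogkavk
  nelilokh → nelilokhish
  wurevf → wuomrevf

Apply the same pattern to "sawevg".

saomwevg

hevpofefg and bighihg both end in -g yet inflect differently (hevpofafg, bighihgish), so the final letter is not what conditions the rule; the second-to-last letter is.
"sawevg" has second-to-last letter 'v'. The stems whose second-to-last letter is 'v' (wurevf → wuomrevf, talogkavk → taomlogkavk) insert -om- after the first vowel.
The other patterns: stems whose second-to-last letter is 'f' change the last vowel to 'a'; stems whose second-to-last letter is 'h' or 'k' add -ish.
So sawevg → saomwevg.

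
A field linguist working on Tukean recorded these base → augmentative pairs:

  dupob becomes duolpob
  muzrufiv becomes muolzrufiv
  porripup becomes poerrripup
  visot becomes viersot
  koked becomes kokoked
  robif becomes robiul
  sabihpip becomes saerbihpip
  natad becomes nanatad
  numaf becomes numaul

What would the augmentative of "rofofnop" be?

numaf and natad both have last vowel 'a' yet inflect differently (numaul, nanatad), so the last vowel is not what conditions the rule; the final letter is.
"rofofnop" ends in -p. The stems ending in -p (porripup → poerrripup, sabihpip → saerbihpip) insert -er- after the first vowel.
So rofofnop → roerfofnop.

roerfofnop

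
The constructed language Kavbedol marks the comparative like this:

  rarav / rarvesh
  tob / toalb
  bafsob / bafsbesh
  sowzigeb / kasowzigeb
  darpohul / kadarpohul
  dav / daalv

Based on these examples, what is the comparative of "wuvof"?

"wuvof" has 2 vowels. The stems with 2 vowels (bafsob → bafsbesh, rarav → rarvesh) delete the last vowel and add -esh.
So wuvof → wuvfesh.

wuvfesh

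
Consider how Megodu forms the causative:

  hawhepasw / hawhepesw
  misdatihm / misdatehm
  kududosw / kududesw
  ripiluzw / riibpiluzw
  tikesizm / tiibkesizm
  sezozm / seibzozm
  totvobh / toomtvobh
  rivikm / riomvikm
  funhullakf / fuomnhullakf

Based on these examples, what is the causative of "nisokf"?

hawhepasw and ripiluzw both end in -w yet inflect differently (hawhepesw, riibpiluzw), so the final letter is not what conditions the rule; the second-to-last letter is.
"nisokf" has second-to-last letter 'k'. The stems whose second-to-last letter is 'k' (rivikm → riomvikm, funhullakf → fuomnhullakf) insert -om- after the first vowel.
The other patterns: stems whose second-to-last letter is 'h' or 's' change the last vowel to 'e'; stems whose second-to-last letter is 'z' insert -ib- after the first vowel.
So nisokf → niomsokf.

niomsokf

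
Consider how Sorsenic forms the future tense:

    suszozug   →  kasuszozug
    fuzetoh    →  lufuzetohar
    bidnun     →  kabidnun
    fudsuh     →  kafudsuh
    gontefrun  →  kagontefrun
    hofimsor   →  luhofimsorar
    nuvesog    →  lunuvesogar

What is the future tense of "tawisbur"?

"tawisbur" has last vowel 'u'. The stems whose last vowel is 'u' (bidnun → kabidnun, suszozug → kasuszozug, fudsuh → kafudsuh) add the prefix ka-.
The other pattern: stems whose last vowel is 'o' add lu- … -ar around the stem.
So tawisbur → katawisbur.

katawisbur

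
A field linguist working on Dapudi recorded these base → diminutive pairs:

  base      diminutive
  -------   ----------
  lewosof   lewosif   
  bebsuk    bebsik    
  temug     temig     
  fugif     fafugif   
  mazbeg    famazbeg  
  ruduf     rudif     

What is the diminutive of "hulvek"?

mazbeg and temug both end in -g yet inflect differently (famazbeg, temig), so the final letter is not what conditions the rule; the last vowel is.
"hulvek" has last vowel 'e'. The one such stem in the data (mazbeg → famazbeg) adds the prefix fa-, so the same rule applies.
So hulvek → fahulvek.

fahulvek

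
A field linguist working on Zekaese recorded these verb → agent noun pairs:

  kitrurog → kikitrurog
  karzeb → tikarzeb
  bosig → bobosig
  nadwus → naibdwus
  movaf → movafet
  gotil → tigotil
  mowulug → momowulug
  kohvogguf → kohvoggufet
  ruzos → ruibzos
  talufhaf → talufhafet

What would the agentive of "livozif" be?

livozifet

kohvogguf and nadwus both have last vowel 'u' yet inflect differently (kohvoggufet, naibdwus), so the last vowel is not what conditions the rule; the final letter is.
"livozif" ends in -f. The stems ending in -f (movaf → movafet, kohvogguf → kohvoggufet, talufhaf → talufhafet) add -et.
The other patterns: stems ending in -s insert -ib- after the first vowel; stems ending in -g repeat the first consonant+vowel as a prefix; stems ending in -b or -l add the prefix ti-.
So livozif → livozifet.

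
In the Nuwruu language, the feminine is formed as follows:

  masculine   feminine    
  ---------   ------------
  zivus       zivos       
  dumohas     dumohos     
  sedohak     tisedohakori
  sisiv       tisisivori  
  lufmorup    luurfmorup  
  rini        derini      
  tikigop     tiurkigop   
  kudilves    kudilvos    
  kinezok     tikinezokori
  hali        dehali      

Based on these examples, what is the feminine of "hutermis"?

lufmorup and zivus both have last vowel 'u' yet inflect differently (luurfmorup, zivos), so the last vowel is not what conditions the rule; the final letter is.
"hutermis" ends in -s. The stems ending in -s (kudilves → kudilvos, dumohas → dumohos, zivus → zivos) change the last vowel to 'o'.
The other patterns: stems ending in -p insert -ur- after the first vowel; stems ending in -k or -v add ti- … -ori around the stem; stems ending in -i add the prefix de-.
So hutermis → hutermos.

hutermos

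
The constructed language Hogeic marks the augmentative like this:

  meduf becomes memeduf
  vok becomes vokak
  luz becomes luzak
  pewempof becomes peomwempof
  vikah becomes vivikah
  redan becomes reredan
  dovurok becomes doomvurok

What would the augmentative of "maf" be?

mafak

meduf and pewempof both end in -f yet inflect differently (memeduf, peomwempof), so the final letter is not what conditions the rule; the number of vowels is.
"maf" has 1 vowel. The stems with 1 vowel (luz → luzak, vok → vokak) add -ak.
The other patterns: stems with 2 vowels repeat the first consonant+vowel as a prefix; stems with 3 vowels insert -om- after the first vowel.
So maf → mafak.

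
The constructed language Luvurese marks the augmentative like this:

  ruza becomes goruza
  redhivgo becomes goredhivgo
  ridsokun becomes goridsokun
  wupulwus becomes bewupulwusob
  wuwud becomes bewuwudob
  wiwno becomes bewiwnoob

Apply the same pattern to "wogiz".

bewogizob

"wogiz" begins with w-. The stems beginning with w- (wiwno → bewiwnoob, wupulwus → bewupulwusob, wuwud → bewuwudob) add be- … -ob around the stem.
The other pattern: stems beginning with r- add the prefix go-.
So wogiz → bewogizob.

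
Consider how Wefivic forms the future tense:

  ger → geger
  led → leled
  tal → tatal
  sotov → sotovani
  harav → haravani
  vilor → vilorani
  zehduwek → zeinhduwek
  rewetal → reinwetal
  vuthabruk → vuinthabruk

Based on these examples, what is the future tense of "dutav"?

"dutav" has 2 vowels. The stems with 2 vowels (sotov → sotovani, harav → haravani, vilor → vilorani) add -ani.
So dutav → dutavani.

dutavani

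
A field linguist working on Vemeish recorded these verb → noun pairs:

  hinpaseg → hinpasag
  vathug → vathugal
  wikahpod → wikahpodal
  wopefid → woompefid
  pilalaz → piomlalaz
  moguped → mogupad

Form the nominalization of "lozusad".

"lozusad" has last vowel 'a'. The one such stem in the data (pilalaz → piomlalaz) inserts -om- after the first vowel (as does wopefid), so the same rule applies.
The other patterns: stems whose last vowel is 'e' change the last vowel to 'a'; stems whose last vowel is 'o' or 'u' add -al.
So lozusad → loomzusad.

loomzusad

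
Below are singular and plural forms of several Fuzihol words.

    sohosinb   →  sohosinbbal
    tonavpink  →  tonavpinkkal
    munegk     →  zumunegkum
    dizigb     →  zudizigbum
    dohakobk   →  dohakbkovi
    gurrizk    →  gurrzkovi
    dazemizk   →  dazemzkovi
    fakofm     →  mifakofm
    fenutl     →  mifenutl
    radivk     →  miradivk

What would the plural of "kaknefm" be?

"kaknefm" has second-to-last letter 'f'. The one such stem in the data (fakofm → mifakofm) adds the prefix mi-, so the same rule applies.
The other patterns: stems whose second-to-last letter is 'n' double the final consonant and add -al; stems whose second-to-last letter is 'g' add zu- … -um around the stem; stems whose second-to-last letter is 'b' or 'z' delete the last vowel and add -ovi.
So kaknefm → mikaknefm.

mikaknefm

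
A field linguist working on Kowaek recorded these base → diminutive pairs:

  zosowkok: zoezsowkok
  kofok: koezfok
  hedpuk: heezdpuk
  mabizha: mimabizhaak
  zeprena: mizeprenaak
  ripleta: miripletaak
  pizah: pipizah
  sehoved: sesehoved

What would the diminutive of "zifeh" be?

zizifeh

mabizha and pizah both have last vowel 'a' yet inflect differently (mimabizhaak, pipizah), so the last vowel is not what conditions the rule; the final letter is.
"zifeh" ends in -h. The one such stem in the data (pizah → pipizah) repeats the first consonant+vowel as a prefix (as does sehoved), so the same rule applies.
So zifeh → zizifeh.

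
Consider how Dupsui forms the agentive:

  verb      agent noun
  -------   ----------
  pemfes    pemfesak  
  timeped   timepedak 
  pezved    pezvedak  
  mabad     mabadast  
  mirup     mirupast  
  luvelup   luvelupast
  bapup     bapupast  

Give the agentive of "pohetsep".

pohetsepak

timeped and mabad both end in -d yet inflect differently (timepedak, mabadast), so the final letter is not what conditions the rule; the last vowel is.
"pohetsep" has last vowel 'e'. The stems whose last vowel is 'e' (pemfes → pemfesak, timeped → timepedak, pezved → pezvedak) add -ak.
The other pattern: stems whose last vowel is 'a' or 'u' add -ast.
So pohetsep → pohetsepak.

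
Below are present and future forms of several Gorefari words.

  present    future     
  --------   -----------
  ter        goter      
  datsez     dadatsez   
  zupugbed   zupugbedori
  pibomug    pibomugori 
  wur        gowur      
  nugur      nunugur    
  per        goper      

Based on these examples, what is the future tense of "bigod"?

bibigod

"bigod" has 2 vowels. The stems with 2 vowels (datsez → dadatsez, nugur → nunugur) repeat the first consonant+vowel as a prefix.
So bigod → bibigod.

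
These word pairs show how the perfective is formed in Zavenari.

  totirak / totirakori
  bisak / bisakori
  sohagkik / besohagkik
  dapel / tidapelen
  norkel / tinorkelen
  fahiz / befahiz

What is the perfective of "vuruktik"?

bevuruktik

sohagkik and bisak both end in -k yet inflect differently (besohagkik, bisakori), so the final letter is not what conditions the rule; the last vowel is.
"vuruktik" has last vowel 'i'. The stems whose last vowel is 'i' (fahiz → befahiz, sohagkik → besohagkik) add the prefix be-.
The other patterns: stems whose last vowel is 'e' add ti- … -en around the stem; stems whose last vowel is 'a' add -ori.
So vuruktik → bevuruktik.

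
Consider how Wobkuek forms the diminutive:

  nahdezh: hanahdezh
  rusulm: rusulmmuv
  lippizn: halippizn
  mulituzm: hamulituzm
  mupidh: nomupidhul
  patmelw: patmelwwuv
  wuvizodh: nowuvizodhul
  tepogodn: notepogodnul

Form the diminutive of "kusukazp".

hakusukazp

mulituzm and rusulm both end in -m yet inflect differently (hamulituzm, rusulmmuv), so the final letter is not what conditions the rule; the second-to-last letter is.
"kusukazp" has second-to-last letter 'z'. The stems whose second-to-last letter is 'z' (mulituzm → hamulituzm, nahdezh → hanahdezh, lippizn → halippizn) add the prefix ha-.
The other patterns: stems whose second-to-last letter is 'l' double the final consonant and add -uv; stems whose second-to-last letter is 'd' add no- … -ul around the stem.
So kusukazp → hakusukazp.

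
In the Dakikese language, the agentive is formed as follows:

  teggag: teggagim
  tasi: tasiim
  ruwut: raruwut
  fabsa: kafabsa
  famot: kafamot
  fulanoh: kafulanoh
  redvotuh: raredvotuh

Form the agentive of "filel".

kafilel

ruwut and famot both end in -t yet inflect differently (raruwut, kafamot), so the final letter is not what conditions the rule; the first letter is.
"filel" begins with f-. The stems beginning with f- (famot → kafamot, fabsa → kafabsa, fulanoh → kafulanoh) add the prefix ka-.
So filel → kafilel.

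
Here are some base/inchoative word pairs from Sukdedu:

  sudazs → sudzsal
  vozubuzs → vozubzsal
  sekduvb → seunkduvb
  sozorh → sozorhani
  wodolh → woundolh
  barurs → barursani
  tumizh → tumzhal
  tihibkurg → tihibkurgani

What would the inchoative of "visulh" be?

viunsulh

tumizh and sozorh both end in -h yet inflect differently (tumzhal, sozorhani), so the final letter is not what conditions the rule; the second-to-last letter is.
"visulh" has second-to-last letter 'l'. The one such stem in the data (wodolh → woundolh) inserts -un- after the first vowel (as does sekduvb), so the same rule applies.
The other patterns: stems whose second-to-last letter is 'z' delete the last vowel and add -al; stems whose second-to-last letter is 'r' add -ani.
So visulh → viunsulh.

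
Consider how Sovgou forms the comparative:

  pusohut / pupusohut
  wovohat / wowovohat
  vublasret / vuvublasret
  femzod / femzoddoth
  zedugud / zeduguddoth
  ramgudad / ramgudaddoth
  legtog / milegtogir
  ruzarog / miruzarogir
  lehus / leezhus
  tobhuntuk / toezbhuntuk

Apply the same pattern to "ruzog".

pusohut and zedugud both have last vowel 'u' yet inflect differently (pupusohut, zeduguddoth), so the last vowel is not what conditions the rule; the final letter is.
"ruzog" ends in -g. The stems ending in -g (legtog → milegtogir, ruzarog → miruzarogir) add mi- … -ir around the stem.
The other patterns: stems ending in -t repeat the first consonant+vowel as a prefix; stems ending in -d double the final consonant and add -oth; stems ending in -k or -s insert -ez- after the first vowel.
So ruzog → miruzogir.

miruzogir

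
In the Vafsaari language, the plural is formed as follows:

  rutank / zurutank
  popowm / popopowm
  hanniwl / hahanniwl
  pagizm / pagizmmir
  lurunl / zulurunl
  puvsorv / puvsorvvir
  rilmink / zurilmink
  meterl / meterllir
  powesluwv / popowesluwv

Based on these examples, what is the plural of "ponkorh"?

ponkorhhir

"ponkorh" has second-to-last letter 'r'. The stems whose second-to-last letter is 'r' (meterl → meterllir, puvsorv → puvsorvvir) double the final consonant and add -ir.
The other patterns: stems whose second-to-last letter is 'w' repeat the first consonant+vowel as a prefix; stems whose second-to-last letter is 'n' add the prefix zu-.
So ponkorh → ponkorhhir.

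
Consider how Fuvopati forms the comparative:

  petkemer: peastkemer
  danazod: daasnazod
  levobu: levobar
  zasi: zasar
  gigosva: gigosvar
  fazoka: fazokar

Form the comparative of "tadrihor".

danazod and gigosva both have 3 vowels yet inflect differently (daasnazod, gigosvar), so the number of vowels is not what conditions the rule; whether the stem ends in a vowel or a consonant is.
"tadrihor" ends in a consonant. The stems ending in a consonant (danazod → daasnazod, petkemer → peastkemer) insert -as- after the first vowel.
The other pattern: stems ending in a vowel drop the final letter and add -ar.
So tadrihor → taasdrihor.

taasdrihor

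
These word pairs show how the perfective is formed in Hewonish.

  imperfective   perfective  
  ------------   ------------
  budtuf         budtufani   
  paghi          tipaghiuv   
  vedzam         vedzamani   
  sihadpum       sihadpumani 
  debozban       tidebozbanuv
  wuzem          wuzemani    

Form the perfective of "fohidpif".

fohidpifani

debozban and vedzam both have last vowel 'a' yet inflect differently (tidebozbanuv, vedzamani), so the last vowel is not what conditions the rule; the final letter is.
"fohidpif" ends in -f. The one such stem in the data (budtuf → budtufani) adds -ani, so the same rule applies.
The other pattern: stems ending in -i or -n add ti- … -uv around the stem.
So fohidpif → fohidpifani.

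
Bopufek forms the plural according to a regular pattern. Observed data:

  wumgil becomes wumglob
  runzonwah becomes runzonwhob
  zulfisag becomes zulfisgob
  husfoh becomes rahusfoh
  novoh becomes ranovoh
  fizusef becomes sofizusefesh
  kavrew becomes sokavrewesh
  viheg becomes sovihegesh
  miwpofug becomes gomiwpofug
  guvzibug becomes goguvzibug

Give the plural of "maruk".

"maruk" has last vowel 'u'. The stems whose last vowel is 'u' (miwpofug → gomiwpofug, guvzibug → goguvzibug) add the prefix go-.
So maruk → gomaruk.

gomaruk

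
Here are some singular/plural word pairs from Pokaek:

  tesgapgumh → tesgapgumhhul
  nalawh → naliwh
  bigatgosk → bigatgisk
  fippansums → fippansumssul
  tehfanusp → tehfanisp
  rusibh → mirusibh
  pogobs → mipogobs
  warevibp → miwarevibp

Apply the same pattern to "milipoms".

milipomssul

"milipoms" has second-to-last letter 'm'. The stems whose second-to-last letter is 'm' (tesgapgumh → tesgapgumhhul, fippansums → fippansumssul) double the final consonant and add -ul.
So milipoms → milipomssul.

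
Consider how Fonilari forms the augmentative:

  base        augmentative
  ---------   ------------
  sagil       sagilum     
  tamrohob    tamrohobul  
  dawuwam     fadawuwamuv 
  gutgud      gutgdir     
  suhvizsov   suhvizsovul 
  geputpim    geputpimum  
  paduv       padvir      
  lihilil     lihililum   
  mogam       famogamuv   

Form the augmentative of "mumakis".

mumakisum

suhvizsov and paduv both end in -v yet inflect differently (suhvizsovul, padvir), so the final letter is not what conditions the rule; the last vowel is.
"mumakis" has last vowel 'i'. The stems whose last vowel is 'i' (geputpim → geputpimum, sagil → sagilum, lihilil → lihililum) add -um.
So mumakis → mumakisum.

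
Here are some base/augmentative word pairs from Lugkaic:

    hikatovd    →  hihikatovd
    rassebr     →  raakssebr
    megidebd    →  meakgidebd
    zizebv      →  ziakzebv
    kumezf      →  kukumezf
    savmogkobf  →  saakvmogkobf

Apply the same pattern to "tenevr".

megidebd and hikatovd both end in -d yet inflect differently (meakgidebd, hihikatovd), so the final letter is not what conditions the rule; the second-to-last letter is.
"tenevr" has second-to-last letter 'v'. The one such stem in the data (hikatovd → hihikatovd) repeats the first consonant+vowel as a prefix (as does kumezf), so the same rule applies.
The other pattern: stems whose second-to-last letter is 'b' insert -ak- after the first vowel.
So tenevr → tetenevr.

tetenevr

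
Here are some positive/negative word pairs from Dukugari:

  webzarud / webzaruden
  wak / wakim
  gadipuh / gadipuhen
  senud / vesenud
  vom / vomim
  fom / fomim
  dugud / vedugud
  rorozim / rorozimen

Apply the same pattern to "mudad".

"mudad" has 2 vowels. The stems with 2 vowels (dugud → vedugud, senud → vesenud) add the prefix ve-.
The other patterns: stems with 1 vowel add -im; stems with 3 vowels add -en.
So mudad → vemudad.

vemudad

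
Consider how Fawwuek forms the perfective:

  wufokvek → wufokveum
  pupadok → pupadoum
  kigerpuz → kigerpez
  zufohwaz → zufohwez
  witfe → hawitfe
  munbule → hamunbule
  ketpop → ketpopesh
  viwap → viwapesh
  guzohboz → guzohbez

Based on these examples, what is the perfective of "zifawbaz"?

"zifawbaz" ends in -z. The stems ending in -z (kigerpuz → kigerpez, zufohwaz → zufohwez, guzohboz → guzohbez) change the last vowel to 'e'.
So zifawbaz → zifawbez.

zifawbez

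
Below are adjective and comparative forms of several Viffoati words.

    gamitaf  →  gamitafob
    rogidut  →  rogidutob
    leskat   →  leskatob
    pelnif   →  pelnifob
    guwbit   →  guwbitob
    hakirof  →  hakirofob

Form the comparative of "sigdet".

Every pair shown (gamitaf → gamitafob, rogidut → rogidutob, leskat → leskatob, …) follows the same rule: add -ob.
So sigdet → sigdetob.

sigdetob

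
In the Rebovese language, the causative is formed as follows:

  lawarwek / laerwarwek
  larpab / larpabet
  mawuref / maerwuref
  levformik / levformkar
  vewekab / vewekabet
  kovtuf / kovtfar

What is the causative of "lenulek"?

leernulek

lawarwek and levformik both end in -k yet inflect differently (laerwarwek, levformkar), so the final letter is not what conditions the rule; the last vowel is.
"lenulek" has last vowel 'e'. The stems whose last vowel is 'e' (lawarwek → laerwarwek, mawuref → maerwuref) insert -er- after the first vowel.
The other patterns: stems whose last vowel is 'a' add -et; stems whose last vowel is 'i' or 'u' delete the last vowel and add -ar.
So lenulek → leernulek.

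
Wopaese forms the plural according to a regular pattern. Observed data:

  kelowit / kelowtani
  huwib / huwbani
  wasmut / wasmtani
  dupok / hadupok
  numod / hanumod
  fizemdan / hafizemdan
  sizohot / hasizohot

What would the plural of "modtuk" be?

modtkani

kelowit and sizohot both end in -t yet inflect differently (kelowtani, hasizohot), so the final letter is not what conditions the rule; the last vowel is.
"modtuk" has last vowel 'u'. The one such stem in the data (wasmut → wasmtani) deletes the last vowel and adds -ani (as do kelowit, huwib), so the same rule applies.
So modtuk → modtkani.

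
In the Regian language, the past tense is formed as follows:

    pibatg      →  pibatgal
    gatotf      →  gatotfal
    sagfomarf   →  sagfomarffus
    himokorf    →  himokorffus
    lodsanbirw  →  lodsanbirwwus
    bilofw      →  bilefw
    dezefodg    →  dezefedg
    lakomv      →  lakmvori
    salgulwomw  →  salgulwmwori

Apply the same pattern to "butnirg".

butnirggus

gatotf and sagfomarf both end in -f yet inflect differently (gatotfal, sagfomarffus), so the final letter is not what conditions the rule; the second-to-last letter is.
"butnirg" has second-to-last letter 'r'. The stems whose second-to-last letter is 'r' (sagfomarf → sagfomarffus, himokorf → himokorffus, lodsanbirw → lodsanbirwwus) double the final consonant and add -us.
So butnirg → butnirggus.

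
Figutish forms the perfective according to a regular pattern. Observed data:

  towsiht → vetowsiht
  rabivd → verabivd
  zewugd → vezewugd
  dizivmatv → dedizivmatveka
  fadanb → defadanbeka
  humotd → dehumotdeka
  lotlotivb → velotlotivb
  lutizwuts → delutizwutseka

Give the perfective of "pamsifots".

depamsifotseka

"pamsifots" has second-to-last letter 't'. The stems whose second-to-last letter is 't' (dizivmatv → dedizivmatveka, humotd → dehumotdeka, lutizwuts → delutizwutseka) add de- … -eka around the stem.
So pamsifots → depamsifotseka.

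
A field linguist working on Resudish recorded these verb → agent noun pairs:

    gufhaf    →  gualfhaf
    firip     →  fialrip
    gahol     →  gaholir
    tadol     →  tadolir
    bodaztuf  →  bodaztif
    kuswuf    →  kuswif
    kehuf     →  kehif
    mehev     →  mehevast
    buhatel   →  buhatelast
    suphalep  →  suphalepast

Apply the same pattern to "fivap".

fialvap

"fivap" has last vowel 'a'. The one such stem in the data (gufhaf → gualfhaf) inserts -al- after the first vowel (as does firip), so the same rule applies.
So fivap → fialvap.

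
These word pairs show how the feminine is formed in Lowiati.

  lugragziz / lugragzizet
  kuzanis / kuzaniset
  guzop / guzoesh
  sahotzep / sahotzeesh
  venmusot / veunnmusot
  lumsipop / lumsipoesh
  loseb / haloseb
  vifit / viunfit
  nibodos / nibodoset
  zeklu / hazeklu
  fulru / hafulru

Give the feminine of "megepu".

"megepu" ends in -u. The stems ending in -u (zeklu → hazeklu, fulru → hafulru) add the prefix ha-.
So megepu → hamegepu.

hamegepu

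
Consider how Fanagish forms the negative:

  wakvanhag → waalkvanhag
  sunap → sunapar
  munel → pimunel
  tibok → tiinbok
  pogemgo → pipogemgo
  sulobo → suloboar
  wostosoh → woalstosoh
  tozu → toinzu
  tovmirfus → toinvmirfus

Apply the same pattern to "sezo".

"sezo" begins with s-. The stems beginning with s- (sulobo → suloboar, sunap → sunapar) add -ar.
The other patterns: stems beginning with t- insert -in- after the first vowel; stems beginning with w- insert -al- after the first vowel; stems beginning with m- or p- add the prefix pi-.
So sezo → sezoar.

sezoar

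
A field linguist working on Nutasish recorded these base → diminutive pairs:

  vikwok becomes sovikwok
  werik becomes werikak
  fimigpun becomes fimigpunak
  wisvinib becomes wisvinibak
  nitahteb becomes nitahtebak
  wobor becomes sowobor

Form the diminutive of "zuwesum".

zuwesumak

vikwok and werik both end in -k yet inflect differently (sovikwok, werikak), so the final letter is not what conditions the rule; the last vowel is.
"zuwesum" has last vowel 'u'. The one such stem in the data (fimigpun → fimigpunak) adds -ak, so the same rule applies.
The other pattern: stems whose last vowel is 'o' add the prefix so-.
So zuwesum → zuwesumak.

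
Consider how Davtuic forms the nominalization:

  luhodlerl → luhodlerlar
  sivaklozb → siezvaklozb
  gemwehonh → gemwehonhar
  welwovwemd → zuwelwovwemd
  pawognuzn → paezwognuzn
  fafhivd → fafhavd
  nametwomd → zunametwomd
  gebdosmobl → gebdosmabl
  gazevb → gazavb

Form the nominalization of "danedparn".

danedparnar

nametwomd and fafhivd both end in -d yet inflect differently (zunametwomd, fafhavd), so the final letter is not what conditions the rule; the second-to-last letter is.
"danedparn" has second-to-last letter 'r'. The one such stem in the data (luhodlerl → luhodlerlar) adds -ar, so the same rule applies.
The other patterns: stems whose second-to-last letter is 'm' add the prefix zu-; stems whose second-to-last letter is 'z' insert -ez- after the first vowel; stems whose second-to-last letter is 'b' or 'v' change the last vowel to 'a'.
So danedparn → danedparnar.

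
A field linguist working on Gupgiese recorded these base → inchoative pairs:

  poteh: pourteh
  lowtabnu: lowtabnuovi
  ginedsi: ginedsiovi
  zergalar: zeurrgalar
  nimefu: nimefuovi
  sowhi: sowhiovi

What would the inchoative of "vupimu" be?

ginedsi and zergalar both have 3 vowels yet inflect differently (ginedsiovi, zeurrgalar), so the number of vowels is not what conditions the rule; whether the stem ends in a vowel or a consonant is.
"vupimu" ends in a vowel. The stems ending in a vowel (ginedsi → ginedsiovi, sowhi → sowhiovi, nimefu → nimefuovi) add -ovi.
So vupimu → vupimuovi.

vupimuovi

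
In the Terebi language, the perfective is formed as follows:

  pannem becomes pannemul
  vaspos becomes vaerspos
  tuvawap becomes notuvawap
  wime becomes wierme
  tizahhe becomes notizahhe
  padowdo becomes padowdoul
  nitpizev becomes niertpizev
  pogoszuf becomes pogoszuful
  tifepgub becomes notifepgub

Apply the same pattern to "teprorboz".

tizahhe and wime both end in -e yet inflect differently (notizahhe, wierme), so the final letter is not what conditions the rule; the first letter is.
"teprorboz" begins with t-. The stems beginning with t- (tuvawap → notuvawap, tifepgub → notifepgub, tizahhe → notizahhe) add the prefix no-.
So teprorboz → noteprorboz.

noteprorboz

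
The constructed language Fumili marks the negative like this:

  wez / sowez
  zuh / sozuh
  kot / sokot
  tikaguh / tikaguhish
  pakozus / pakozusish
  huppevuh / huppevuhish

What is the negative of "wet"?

sowet

zuh and tikaguh both end in -h yet inflect differently (sozuh, tikaguhish), so the final letter is not what conditions the rule; the number of vowels is.
"wet" has 1 vowel. The stems with 1 vowel (wez → sowez, zuh → sozuh, kot → sokot) add the prefix so-.
So wet → sowet.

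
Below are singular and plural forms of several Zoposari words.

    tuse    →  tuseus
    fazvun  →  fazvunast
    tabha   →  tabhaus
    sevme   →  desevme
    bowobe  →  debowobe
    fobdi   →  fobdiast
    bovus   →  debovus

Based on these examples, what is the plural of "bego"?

debego

"bego" begins with b-. The stems beginning with b- (bovus → debovus, bowobe → debowobe) add the prefix de-.
The other patterns: stems beginning with t- add -us; stems beginning with f- add -ast.
So bego → debego.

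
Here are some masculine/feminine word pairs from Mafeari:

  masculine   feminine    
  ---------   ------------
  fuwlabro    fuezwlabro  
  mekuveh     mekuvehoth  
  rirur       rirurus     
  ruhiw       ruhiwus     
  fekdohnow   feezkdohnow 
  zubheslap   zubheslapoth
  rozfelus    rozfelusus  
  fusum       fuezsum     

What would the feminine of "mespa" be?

mespaoth

"mespa" begins with m-. The one such stem in the data (mekuveh → mekuvehoth) adds -oth, so the same rule applies.
So mespa → mespaoth.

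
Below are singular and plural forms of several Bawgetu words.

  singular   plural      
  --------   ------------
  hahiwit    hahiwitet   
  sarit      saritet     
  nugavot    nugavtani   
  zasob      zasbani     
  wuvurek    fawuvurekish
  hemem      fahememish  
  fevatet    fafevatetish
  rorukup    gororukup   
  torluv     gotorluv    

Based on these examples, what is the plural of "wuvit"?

hahiwit and nugavot both end in -t yet inflect differently (hahiwitet, nugavtani), so the final letter is not what conditions the rule; the last vowel is.
"wuvit" has last vowel 'i'. The stems whose last vowel is 'i' (hahiwit → hahiwitet, sarit → saritet) add -et.
So wuvit → wuvitet.

wuvitet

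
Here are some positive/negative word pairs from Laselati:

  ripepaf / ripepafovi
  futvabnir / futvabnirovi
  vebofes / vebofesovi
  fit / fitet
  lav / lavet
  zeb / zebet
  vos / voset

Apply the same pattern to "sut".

sutet

vebofes and vos both end in -s yet inflect differently (vebofesovi, voset), so the final letter is not what conditions the rule; the number of vowels is.
"sut" has 1 vowel. The stems with 1 vowel (lav → lavet, zeb → zebet, vos → voset) add -et.
So sut → sutet.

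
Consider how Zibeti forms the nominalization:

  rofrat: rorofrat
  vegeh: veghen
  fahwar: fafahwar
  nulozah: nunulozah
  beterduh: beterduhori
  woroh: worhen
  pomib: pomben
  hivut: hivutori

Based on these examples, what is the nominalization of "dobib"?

dobben

beterduh and nulozah both end in -h yet inflect differently (beterduhori, nunulozah), so the final letter is not what conditions the rule; the last vowel is.
"dobib" has last vowel 'i'. The one such stem in the data (pomib → pomben) deletes the last vowel and adds -en (as do woroh, vegeh), so the same rule applies.
The other patterns: stems whose last vowel is 'u' add -ori; stems whose last vowel is 'a' repeat the first consonant+vowel as a prefix.
So dobib → dobben.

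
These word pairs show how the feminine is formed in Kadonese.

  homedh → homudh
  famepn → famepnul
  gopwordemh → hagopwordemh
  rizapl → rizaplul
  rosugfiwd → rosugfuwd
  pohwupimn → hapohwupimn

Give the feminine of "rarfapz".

rarfapzul

famepn and pohwupimn both end in -n yet inflect differently (famepnul, hapohwupimn), so the final letter is not what conditions the rule; the second-to-last letter is.
"rarfapz" has second-to-last letter 'p'. The stems whose second-to-last letter is 'p' (famepn → famepnul, rizapl → rizaplul) add -ul.
So rarfapz → rarfapzul.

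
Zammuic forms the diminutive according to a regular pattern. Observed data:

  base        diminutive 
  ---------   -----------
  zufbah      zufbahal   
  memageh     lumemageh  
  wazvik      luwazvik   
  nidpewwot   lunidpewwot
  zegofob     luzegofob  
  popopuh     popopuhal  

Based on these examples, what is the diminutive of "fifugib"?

lufifugib

zufbah and memageh both end in -h yet inflect differently (zufbahal, lumemageh), so the final letter is not what conditions the rule; the last vowel is.
"fifugib" has last vowel 'i'. The one such stem in the data (wazvik → luwazvik) adds the prefix lu-, so the same rule applies.
The other pattern: stems whose last vowel is 'a' or 'u' add -al.
So fifugib → lufifugib.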